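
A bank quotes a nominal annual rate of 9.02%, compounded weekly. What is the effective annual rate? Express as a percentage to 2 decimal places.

EAR = (1 + 9.02%/52)^52 − 1 = (1 + 0.00173462)^52 − 1.
(1 + 0.00173462)^52 ≈ 1.094308, so EAR ≈ 9.43076%.

9.43%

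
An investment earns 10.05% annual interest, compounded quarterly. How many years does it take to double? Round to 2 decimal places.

(1 + 0.025125)^(4t) = 2.
4t = ln 2 / ln(1 + 0.025125) ≈ 0.69315/0.0248146 ≈ 27.9331.
t ≈ 6.9833.

6.98 years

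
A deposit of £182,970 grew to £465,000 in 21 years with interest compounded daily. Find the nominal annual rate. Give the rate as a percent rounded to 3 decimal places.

4.442%

(1 + r/365)^7665 = 465,000/182,970 = 2.5414.
1 + r/365 = 2.5414^(1/7665) ≈ 1.000122, so r/365 ≈ 0.000121692.
r ≈ 365·0.000121692 = 4.44177%.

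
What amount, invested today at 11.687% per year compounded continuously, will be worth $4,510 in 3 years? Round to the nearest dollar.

$3,176

P = A·e^(−rt) = 4,510·e^(−0.35061).
e^(−0.35061) ≈ 0.7042583611, so P ≈ 3,176.2052.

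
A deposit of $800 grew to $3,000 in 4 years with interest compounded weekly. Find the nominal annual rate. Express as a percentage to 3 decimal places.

33.149%

(1 + r/52)^208 = 3,000/800 = 3.75.
1 + r/52 = 3.75^(1/208) ≈ 1.006375, so r/52 ≈ 0.00637483.
r ≈ 52·0.00637483 = 33.14911%.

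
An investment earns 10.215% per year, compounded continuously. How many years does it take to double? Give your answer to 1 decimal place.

e^(0.10215t) = 2, so 0.10215t = ln 2 ≈ 0.69315.
t ≈ 0.69315/0.10215 ≈ 6.7856.

6.8 years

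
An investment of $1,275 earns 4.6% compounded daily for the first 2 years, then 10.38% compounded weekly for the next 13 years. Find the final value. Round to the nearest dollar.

After 2 years at 4.6%: 1,275 × 1.096358467 ≈ 1,397.8570.
Then 13 years at 10.38%: 1,397.8570 × 3.84993007 ≈ 5,381.6519.

$5,382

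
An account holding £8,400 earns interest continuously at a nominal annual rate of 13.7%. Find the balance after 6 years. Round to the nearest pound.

£19,110

A = P·e^(rt) = 8,400·e^(0.137·6) = 8,400·e^0.822.
e^0.822 ≈ 2.2750453812, so A ≈ 19,110.3812.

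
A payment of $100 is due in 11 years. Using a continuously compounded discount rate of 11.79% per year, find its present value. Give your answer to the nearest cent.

$27.34

P = A·e^(−rt) = 100·e^(−1.2969).
e^(−1.2969) ≈ 0.27337795, so P ≈ 27.3378.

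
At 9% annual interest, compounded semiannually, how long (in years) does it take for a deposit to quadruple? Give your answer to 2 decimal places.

15.75 years

(1 + 0.045)^(2t) = 4.
2t = ln 4 / ln(1 + 0.045) ≈ 1.3863/0.0440169 ≈ 31.4946.
t ≈ 15.7473.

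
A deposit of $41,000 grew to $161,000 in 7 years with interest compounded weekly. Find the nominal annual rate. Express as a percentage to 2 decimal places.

19.58%

(1 + r/52)^364 = 161,000/41,000 = 3.92683.
1 + r/52 = 3.92683^(1/364) ≈ 1.003765, so r/52 ≈ 0.00376485.
r ≈ 52·0.00376485 = 19.57722%.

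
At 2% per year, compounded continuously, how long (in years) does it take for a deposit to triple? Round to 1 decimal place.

54.9 years

e^(0.02t) = 3, so 0.02t = ln 3 ≈ 1.0986.
t ≈ 1.0986/0.02 ≈ 54.9306.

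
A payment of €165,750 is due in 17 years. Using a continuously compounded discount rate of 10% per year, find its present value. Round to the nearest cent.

P = A·e^(−rt) = 165,750·e^(−1.7).
e^(−1.7) ≈ 0.182683524053, so P ≈ 30,279.7941.

€30,279.79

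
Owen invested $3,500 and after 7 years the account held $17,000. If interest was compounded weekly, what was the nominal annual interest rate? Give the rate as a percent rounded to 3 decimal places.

22.627%

(1 + r/52)^364 = 17,000/3,500 = 4.85714.
1 + r/52 = 4.85714^(1/364) ≈ 1.004351, so r/52 ≈ 0.00435134.
r ≈ 52·0.00435134 = 22.62695%.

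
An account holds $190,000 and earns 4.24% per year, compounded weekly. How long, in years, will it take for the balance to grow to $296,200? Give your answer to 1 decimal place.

10.5 years

(1 + 0.000815385)^(52t) = 296,200/190,000 = 1.5589.
52t·ln(1 + 0.000815385) = ln(1.5589); 52t = 0.44401/0.000815052 ≈ 544.7636.
t ≈ 10.4762 years.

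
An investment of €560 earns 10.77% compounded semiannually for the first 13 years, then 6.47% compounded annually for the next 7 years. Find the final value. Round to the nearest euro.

After 13 years at 10.77%: 560 × 3.910648629 ≈ 2,189.9632.
Then 7 years at 6.47%: 2,189.9632 × 1.550924935 ≈ 3,396.4686.

€3,396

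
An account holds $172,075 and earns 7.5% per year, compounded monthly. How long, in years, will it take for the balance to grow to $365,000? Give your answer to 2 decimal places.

We need (1 + 0.00625)^(12t) = 2.1212, so 12t = ln 2.1212 / ln 1.00625 ≈ 120.6903.
t ≈ 120.6903/12 = 10.0575 years.

10.06 years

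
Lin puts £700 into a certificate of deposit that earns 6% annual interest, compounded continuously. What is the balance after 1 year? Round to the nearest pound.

A = P·e^(rt) = 700·e^(0.06·1) = 700·e^0.06.
e^0.06 ≈ 1.06183655, so A ≈ 743.2856.

£743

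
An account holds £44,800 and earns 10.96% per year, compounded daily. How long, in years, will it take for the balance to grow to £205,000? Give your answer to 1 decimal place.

We need (1 + 0.000300274)^(365t) = 4.5759, so 365t = ln 4.5759 / ln 1.0003 ≈ 5065.4745.
t ≈ 5065.4745/365 = 13.8780 years.

13.9 years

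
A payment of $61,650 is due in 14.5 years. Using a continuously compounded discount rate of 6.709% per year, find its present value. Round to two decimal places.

$23,305.01

P = A·e^(−rt) = 61,650·e^(−0.972805).
e^(−0.972805) ≈ 0.37802120011, so P ≈ 23,305.0070.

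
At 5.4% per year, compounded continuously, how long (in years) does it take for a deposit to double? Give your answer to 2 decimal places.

e^(0.054t) = 2, so 0.054t = ln 2 ≈ 0.69315.
t ≈ 0.69315/0.054 ≈ 12.8361.

12.84 years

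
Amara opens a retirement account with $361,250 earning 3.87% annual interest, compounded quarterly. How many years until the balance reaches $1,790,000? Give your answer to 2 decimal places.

(1 + 0.009675)^(4t) = 1,790,000/361,250 = 4.955.
4t·ln(1 + 0.009675) = ln(4.955); 4t = 1.6004/0.0096285 ≈ 166.2150.
t ≈ 41.5538 years.

41.55 years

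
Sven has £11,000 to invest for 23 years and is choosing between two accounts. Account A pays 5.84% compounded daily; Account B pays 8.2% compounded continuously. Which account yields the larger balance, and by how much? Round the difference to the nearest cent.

Account A growth factor: (1 + 0.00016)^8395 ≈ 3.8308723905; balance ≈ 42,139.5963.
Account B growth factor: e^(0.082·23) = e^1.886 ≈ 6.5929440907; balance ≈ 72,522.3850.
Account B is larger by 30,382.7887.

Account B, by £30,382.79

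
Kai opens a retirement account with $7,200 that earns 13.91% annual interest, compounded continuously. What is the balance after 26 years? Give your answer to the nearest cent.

A = P·e^(rt) = 7,200·e^(0.1391·26) = 7,200·e^3.6166.
e^3.6166 ≈ 37.2108356582, so A ≈ 267,918.0167.

$267,918.02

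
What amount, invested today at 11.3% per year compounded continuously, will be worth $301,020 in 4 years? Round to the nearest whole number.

P = A·e^(−rt) = 301,020·e^(−0.452).
e^(−0.452) ≈ 0.636354169725, so P ≈ 191,555.3322.

$191,555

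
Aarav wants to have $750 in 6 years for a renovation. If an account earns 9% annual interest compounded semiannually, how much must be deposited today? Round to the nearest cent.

$442.25

Periodic rate = 9%/2 = 0.045; 12 periods.
P = 750/(1 + 0.045)^12 ≈ 750/1.69588143 ≈ 442.2479.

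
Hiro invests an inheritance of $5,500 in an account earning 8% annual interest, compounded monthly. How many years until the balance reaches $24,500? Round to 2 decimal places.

18.74 years

We need (1 + 0.00666667)^(12t) = 4.4545, so 12t = ln 4.4545 / ln 1.006667 ≈ 224.8349.
t ≈ 224.8349/12 = 18.7362 years.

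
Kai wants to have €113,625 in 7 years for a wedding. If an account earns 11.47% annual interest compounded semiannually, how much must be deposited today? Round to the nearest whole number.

Growth factor = (1 + 0.05735)^14 ≈ 2.1830454355.
P = 113,625/2.1830454355 ≈ 52,048.8480.

€52,049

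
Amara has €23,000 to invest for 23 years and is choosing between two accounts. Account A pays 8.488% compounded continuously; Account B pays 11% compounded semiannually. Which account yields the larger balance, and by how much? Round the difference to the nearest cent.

A: e^(0.08488·23) = e^1.95224 ≈ 7.04444948751, so 23,000 × 7.04444948751 ≈ 162,022.3382.
B: (1 + 0.055)^46 ≈ 11.7385145647, so 23,000 × 11.7385145647 ≈ 269,985.8350.
Difference ≈ 107,963.4968 in favor of B.

Account B, by €107,963.50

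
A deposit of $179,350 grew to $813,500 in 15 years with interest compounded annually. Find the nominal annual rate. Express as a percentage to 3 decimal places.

10.606%

(1 + r)^15 = 813,500/179,350 = 4.53582.
1 + r = 4.53582^(1/15) ≈ 1.106056, so r ≈ 0.106056.
r ≈ 10.60559%.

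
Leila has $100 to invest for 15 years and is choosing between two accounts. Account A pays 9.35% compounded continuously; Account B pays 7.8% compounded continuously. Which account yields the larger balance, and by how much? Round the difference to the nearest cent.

Account A, by $84.34

A: e^(0.0935·15) = e^1.4025 ≈ 4.06535065, so 100 × 4.06535065 ≈ 406.5351.
B: e^(0.078·15) = e^1.17 ≈ 3.22199264, so 100 × 3.22199264 ≈ 322.1993.
Difference ≈ 84.3358 in favor of A.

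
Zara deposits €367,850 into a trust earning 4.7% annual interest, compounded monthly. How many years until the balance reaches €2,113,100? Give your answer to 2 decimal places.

We need (1 + 0.00391667)^(12t) = 5.7445, so 12t = ln 5.7445 / ln 1.003917 ≈ 447.2317.
t ≈ 447.2317/12 = 37.2693 years.

37.27 years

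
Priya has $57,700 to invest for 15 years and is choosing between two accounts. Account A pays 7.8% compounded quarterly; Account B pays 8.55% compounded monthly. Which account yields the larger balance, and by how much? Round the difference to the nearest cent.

A: (1 + 0.0195)^60 ≈ 3.18591222836, so 57,700 × 3.18591222836 ≈ 183,827.1356.
B: (1 + 0.007125)^180 ≈ 3.58928378833, so 57,700 × 3.58928378833 ≈ 207,101.6746.
Difference ≈ 23,274.5390 in favor of B.

Account B, by $23,274.54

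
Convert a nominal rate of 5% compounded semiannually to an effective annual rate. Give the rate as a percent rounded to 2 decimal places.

EAR = (1 + 5%/2)^2 − 1 = (1 + 0.025)^2 − 1.
(1 + 0.025)^2 ≈ 1.050625, so EAR ≈ 5.06250%.

5.06%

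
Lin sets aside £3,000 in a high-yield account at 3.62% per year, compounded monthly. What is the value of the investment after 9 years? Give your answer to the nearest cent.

£4,153.38

Periodic rate = 3.62%/12 = 0.00301667; periods = 12·9 = 108.
A = 3,000·(1 + 0.0362/12)^108 ≈ 3,000·1.384459168 ≈ 4,153.3775.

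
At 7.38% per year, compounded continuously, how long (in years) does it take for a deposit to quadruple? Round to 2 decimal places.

e^(0.0738t) = 4, so 0.0738t = ln 4 ≈ 1.3863.
t ≈ 1.3863/0.0738 ≈ 18.7845.

18.78 years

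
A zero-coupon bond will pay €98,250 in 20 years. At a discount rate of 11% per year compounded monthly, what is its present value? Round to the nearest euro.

Periodic rate = 11%/12 = 0.00916667; 240 periods.
P = 98,250/(1 + 0.11/12)^240 ≈ 98,250/8.9350153492 ≈ 10,996.0639.

€10,996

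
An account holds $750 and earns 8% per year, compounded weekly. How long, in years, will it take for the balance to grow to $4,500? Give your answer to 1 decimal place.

We need (1 + 0.00153846)^(52t) = 6, so 52t = ln 6 / ln 1.001538 ≈ 1165.5393.
t ≈ 1165.5393/52 = 22.4142 years.

22.4 years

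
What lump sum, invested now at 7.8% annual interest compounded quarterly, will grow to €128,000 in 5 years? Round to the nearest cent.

€86,989.21

Growth factor = (1 + 0.0195)^20 ≈ 1.47144692683.
P = 128,000/1.47144692683 ≈ 86,989.2061.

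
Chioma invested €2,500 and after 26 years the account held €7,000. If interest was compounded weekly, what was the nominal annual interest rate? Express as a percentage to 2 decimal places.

3.96%

(1 + r/52)^1352 = 7,000/2,500 = 2.8.
1 + r/52 = 2.8^(1/1352) ≈ 1.000762, so r/52 ≈ 0.000761843.
r ≈ 52·0.000761843 = 3.96158%.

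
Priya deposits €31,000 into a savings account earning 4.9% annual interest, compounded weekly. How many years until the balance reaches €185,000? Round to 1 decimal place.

We need (1 + 0.000942308)^(52t) = 5.9677, so 52t = ln 5.9677 / ln 1.000942 ≈ 1896.6312.
t ≈ 1896.6312/52 = 36.4737 years.

36.5 years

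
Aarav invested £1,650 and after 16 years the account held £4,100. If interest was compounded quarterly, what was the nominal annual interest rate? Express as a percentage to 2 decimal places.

5.73%

(1 + r/4)^64 = 4,100/1,650 = 2.48485.
1 + r/4 = 2.48485^(1/64) ≈ 1.014324, so r/4 ≈ 0.0143237.
r ≈ 4·0.0143237 = 5.72947%.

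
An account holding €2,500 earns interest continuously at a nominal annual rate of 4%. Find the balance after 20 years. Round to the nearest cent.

A = P·e^(rt) = 2,500·e^(0.04·20) = 2,500·e^0.8.
e^0.8 ≈ 2.225540928, so A ≈ 5,563.8523.

€5,563.85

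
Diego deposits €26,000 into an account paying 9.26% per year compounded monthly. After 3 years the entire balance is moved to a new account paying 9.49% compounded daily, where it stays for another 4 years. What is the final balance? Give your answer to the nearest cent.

Phase 1: 26,000·(1 + 0.0926/12)^36 ≈ 34,289.1911.
Phase 2: 34,289.1911·(1 + 0.00026)^1460 ≈ 50,118.0306.

€50,118.03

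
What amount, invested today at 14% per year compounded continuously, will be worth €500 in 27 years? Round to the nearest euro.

P = A·e^(−rt) = 500·e^(−3.78).
e^(−3.78) ≈ 0.0228226914, so P ≈ 11.4113.

€11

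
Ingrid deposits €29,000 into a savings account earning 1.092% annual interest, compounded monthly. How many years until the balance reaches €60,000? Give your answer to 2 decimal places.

We need (1 + 0.00091)^(12t) = 2.069, so 12t = ln 2.069 / ln 1.00091 ≈ 799.3181.
t ≈ 799.3181/12 = 66.6098 years.

66.61 years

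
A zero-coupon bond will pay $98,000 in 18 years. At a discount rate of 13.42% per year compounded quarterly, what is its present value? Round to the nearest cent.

$9,106.65

Growth factor = (1 + 0.03355)^72 ≈ 10.761365318.
P = 98,000/10.761365318 ≈ 9,106.6512.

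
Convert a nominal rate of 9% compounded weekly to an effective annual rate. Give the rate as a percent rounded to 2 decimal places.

9.41%

One year is 52 periods at 0.00173077 each: (1 + 0.00173077)^52 ≈ 1.094089.
EAR = 1.094089 − 1 ≈ 9.40892%.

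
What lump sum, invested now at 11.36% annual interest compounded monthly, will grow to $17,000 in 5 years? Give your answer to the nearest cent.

$9,658.95

Growth factor = (1 + 0.1136/12)^60 ≈ 1.7600255302.
P = 17,000/1.7600255302 ≈ 9,658.9508.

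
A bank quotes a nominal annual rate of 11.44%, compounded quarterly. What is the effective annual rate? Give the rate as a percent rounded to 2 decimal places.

EAR = (1 + 11.44%/4)^4 − 1 = (1 + 0.0286)^4 − 1.
(1 + 0.0286)^4 ≈ 1.119402, so EAR ≈ 11.94020%.

11.94%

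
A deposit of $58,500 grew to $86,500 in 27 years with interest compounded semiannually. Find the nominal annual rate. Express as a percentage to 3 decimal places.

The 54-period growth factor is 86,500/58,500 = 1.47863.
r/2 = 1.47863^(1/54) − 1 ≈ 0.00726921, so r ≈ 2·0.00726921 = 1.45384%.

1.454%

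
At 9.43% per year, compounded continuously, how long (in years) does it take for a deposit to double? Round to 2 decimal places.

e^(0.0943t) = 2, so 0.0943t = ln 2 ≈ 0.69315.
t ≈ 0.69315/0.0943 ≈ 7.3504.

7.35 years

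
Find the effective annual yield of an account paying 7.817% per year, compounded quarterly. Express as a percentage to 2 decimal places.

EAR = (1 + 7.817%/4)^4 − 1 = (1 + 0.0195425)^4 − 1.
(1 + 0.0195425)^4 ≈ 1.080491, so EAR ≈ 8.04915%.

8.05%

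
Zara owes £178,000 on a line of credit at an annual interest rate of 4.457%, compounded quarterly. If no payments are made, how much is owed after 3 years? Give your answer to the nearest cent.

Periodic rate = 4.457%/4 = 0.0111425; periods = 4·3 = 12.
A = 178,000·(1 + 0.0111425)^12 ≈ 178,000·1.14221636634 ≈ 203,314.5132.

£203,314.51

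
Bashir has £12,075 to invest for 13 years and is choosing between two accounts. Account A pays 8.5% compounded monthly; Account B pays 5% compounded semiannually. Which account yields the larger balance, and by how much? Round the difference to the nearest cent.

A: (1 + 0.085/12)^156 ≈ 3.0074869849, so 12,075 × 3.0074869849 ≈ 36,315.4053.
B: (1 + 0.025)^26 ≈ 1.9002927008, so 12,075 × 1.9002927008 ≈ 22,946.0344.
Difference ≈ 13,369.3710 in favor of A.

Account A, by £13,369.37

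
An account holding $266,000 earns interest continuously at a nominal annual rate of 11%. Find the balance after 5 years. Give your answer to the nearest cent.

A = P·e^(rt) = 266,000·e^(0.11·5) = 266,000·e^0.55.
e^0.55 ≈ 1.73325301787, so A ≈ 461,045.3028.

$461,045.30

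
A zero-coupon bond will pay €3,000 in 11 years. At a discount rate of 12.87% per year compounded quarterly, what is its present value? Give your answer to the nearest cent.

Periodic rate = 12.87%/4 = 0.032175; 44 periods.
P = 3,000/(1 + 0.032175)^44 ≈ 3,000/4.028531665 ≈ 744.6882.

€744.69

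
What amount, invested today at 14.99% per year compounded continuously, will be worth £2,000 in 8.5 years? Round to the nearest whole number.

P = A·e^(−rt) = 2,000·e^(−1.27415).
e^(−1.27415) ≈ 0.2796685855, so P ≈ 559.3372.

£559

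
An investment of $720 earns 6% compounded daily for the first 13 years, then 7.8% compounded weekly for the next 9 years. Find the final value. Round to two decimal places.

$3,167.38

After 13 years at 6%: 720 × 2.181332432 ≈ 1,570.5594.
Then 9 years at 7.8%: 1,570.5594 × 2.01672322 ≈ 3,167.3835.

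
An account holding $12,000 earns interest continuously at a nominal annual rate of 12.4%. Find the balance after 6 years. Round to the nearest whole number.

A = P·e^(rt) = 12,000·e^(0.124·6) = 12,000·e^0.744.
e^0.744 ≈ 2.1043360464, so A ≈ 25,252.0326.

$25,252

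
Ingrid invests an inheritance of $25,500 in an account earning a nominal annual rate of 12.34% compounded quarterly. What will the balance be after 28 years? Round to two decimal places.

$766,361.03

Periodic rate = 12.34%/4 = 0.03085; periods = 4·28 = 112.
A = 25,500·(1 + 0.03085)^112 ≈ 25,500·30.0533735445 ≈ 766,361.0254.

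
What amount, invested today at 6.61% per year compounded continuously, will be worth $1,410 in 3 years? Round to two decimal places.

P = A·e^(−rt) = 1,410·e^(−0.1983).
e^(−0.1983) ≈ 0.8201237791, so P ≈ 1,156.3745.

$1,156.37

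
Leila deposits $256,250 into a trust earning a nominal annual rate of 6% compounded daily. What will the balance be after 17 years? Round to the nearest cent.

$710,571.59

Periodic rate = 6%/365 = 0.000164384; periods = 365·17 = 6205.
A = 256,250·(1 + 0.06/365)^6205 ≈ 256,250·2.77296230669 ≈ 710,571.5911.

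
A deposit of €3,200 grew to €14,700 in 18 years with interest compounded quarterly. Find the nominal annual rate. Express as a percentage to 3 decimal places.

The 72-period growth factor is 14,700/3,200 = 4.59375.
r/4 = 4.59375^(1/72) − 1 ≈ 0.0214022, so r ≈ 4·0.0214022 = 8.56086%.

8.561%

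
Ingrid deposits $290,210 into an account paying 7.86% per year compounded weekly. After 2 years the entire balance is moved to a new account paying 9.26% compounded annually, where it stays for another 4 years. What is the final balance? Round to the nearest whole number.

$483,923

After 2 years at 7.86%: 290,210 × 1.17009075323 ≈ 339,572.0375.
Then 4 years at 9.26%: 339,572.0375 × 1.42509817761 ≈ 483,923.4918.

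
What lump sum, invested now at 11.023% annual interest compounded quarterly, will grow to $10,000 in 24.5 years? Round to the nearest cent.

$696.62

Periodic rate = 11.023%/4 = 0.0275575; 98 periods.
P = 10,000/(1 + 0.0275575)^98 ≈ 10,000/14.35492998 ≈ 696.6248.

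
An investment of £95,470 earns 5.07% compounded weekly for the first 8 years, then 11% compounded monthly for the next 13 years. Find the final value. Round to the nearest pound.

£594,488

After 8 years at 5.07%: 95,470 × 1.49990593843 ≈ 143,196.0199.
Then 13 years at 11%: 143,196.0199 × 4.15156600311 ≈ 594,487.7282.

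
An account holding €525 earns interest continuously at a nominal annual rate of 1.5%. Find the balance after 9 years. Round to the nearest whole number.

A = P·e^(rt) = 525·e^(0.015·9) = 525·e^0.135.
e^0.135 ≈ 1.14453678, so A ≈ 600.8818.

€601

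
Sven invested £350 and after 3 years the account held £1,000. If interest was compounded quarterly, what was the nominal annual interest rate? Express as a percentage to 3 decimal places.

The 12-period growth factor is 1,000/350 = 2.85714.
r/4 = 2.85714^(1/12) − 1 ≈ 0.0914261, so r ≈ 4·0.0914261 = 36.57043%.

36.570%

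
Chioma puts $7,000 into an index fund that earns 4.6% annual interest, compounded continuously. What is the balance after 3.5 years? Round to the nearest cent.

$8,222.79

A = P·e^(rt) = 7,000·e^(0.046·3.5) = 7,000·e^0.161.
e^0.161 ≈ 1.174684969, so A ≈ 8,222.7948.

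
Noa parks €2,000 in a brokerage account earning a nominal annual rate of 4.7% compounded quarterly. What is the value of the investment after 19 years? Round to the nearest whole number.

€4,860

Growth factor = (1 + 0.01175)^76 ≈ 2.429764558.
A ≈ 2,000 × 2.429764558 ≈ 4,859.5291.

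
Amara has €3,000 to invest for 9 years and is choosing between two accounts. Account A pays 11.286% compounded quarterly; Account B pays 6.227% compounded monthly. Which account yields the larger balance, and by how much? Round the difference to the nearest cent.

Account A, by €2,921.84

A: (1 + 0.028215)^36 ≈ 2.722837156, so 3,000 × 2.722837156 ≈ 8,168.5115.
B: (1 + 0.06227/12)^108 ≈ 1.748889349, so 3,000 × 1.748889349 ≈ 5,246.6680.
Difference ≈ 2,921.8434 in favor of A.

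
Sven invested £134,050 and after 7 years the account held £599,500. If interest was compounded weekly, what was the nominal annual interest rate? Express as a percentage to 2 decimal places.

The 364-period growth factor is 599,500/134,050 = 4.47221.
r/52 = 4.47221^(1/364) − 1 ≈ 0.00412354, so r ≈ 52·0.00412354 = 21.44242%.

21.44%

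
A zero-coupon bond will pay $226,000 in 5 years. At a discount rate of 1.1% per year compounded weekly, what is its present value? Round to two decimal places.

Growth factor = (1 + 0.011/52)^260 ≈ 1.05653446934.
P = 226,000/1.05653446934 ≈ 213,906.8876.

$213,906.89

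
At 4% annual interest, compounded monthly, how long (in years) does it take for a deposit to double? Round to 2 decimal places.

(1 + 0.00333333)^(12t) = 2.
12t = ln 2 / ln(1 + 0.00333333) ≈ 0.69315/0.00332779 ≈ 208.2905.
t ≈ 17.3575.

17.36 years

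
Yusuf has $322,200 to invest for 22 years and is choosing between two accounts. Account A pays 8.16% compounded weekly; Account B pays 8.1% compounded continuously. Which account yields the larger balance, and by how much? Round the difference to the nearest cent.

A: (1 + 0.0816/52)^1144 ≈ 6.012213179619, so 322,200 × 6.012213179619 ≈ 1,937,135.0865.
B: e^(0.081·22) = e^1.782 ≈ 5.941727999052, so 322,200 × 5.941727999052 ≈ 1,914,424.7613.
Difference ≈ 22,710.3252 in favor of A.

Account A, by $22,710.33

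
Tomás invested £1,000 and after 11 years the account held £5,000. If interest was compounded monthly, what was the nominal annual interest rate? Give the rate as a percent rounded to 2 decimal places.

14.72%

The 132-period growth factor is 5,000/1,000 = 5.
r/12 = 5^(1/132) − 1 ≈ 0.0122673, so r ≈ 12·0.0122673 = 14.72081%.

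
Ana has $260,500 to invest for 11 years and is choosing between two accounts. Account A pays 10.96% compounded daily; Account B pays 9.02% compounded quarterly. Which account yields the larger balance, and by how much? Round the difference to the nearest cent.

Account A, by $174,680.85

A: (1 + 0.1096/365)^4015 ≈ 3.3381575768, so 260,500 × 3.3381575768 ≈ 869,590.0488.
B: (1 + 0.02255)^44 ≈ 2.66759770051, so 260,500 × 2.66759770051 ≈ 694,909.2010.
Difference ≈ 174,680.8478 in favor of A.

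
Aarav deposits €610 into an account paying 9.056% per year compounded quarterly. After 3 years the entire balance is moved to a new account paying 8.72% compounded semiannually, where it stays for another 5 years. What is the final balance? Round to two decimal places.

€1,222.77

Phase 1: 610·(1 + 0.02264)^12 ≈ 798.0005.
Phase 2: 798.0005·(1 + 0.0436)^10 ≈ 1,222.7674.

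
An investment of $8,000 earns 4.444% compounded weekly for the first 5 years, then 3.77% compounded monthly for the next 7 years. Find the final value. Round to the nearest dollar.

Phase 1: 8,000·(1 + 0.04444/52)^260 ≈ 9,989.6209.
Phase 2: 9,989.6209·(1 + 0.0377/12)^84 ≈ 13,001.0870.

$13,001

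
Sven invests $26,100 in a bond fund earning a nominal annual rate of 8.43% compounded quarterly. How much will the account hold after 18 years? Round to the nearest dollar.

Periodic rate = 8.43%/4 = 0.021075; periods = 4·18 = 72.
A = 26,100·(1 + 0.021075)^72 ≈ 26,100·4.48900718023 ≈ 117,163.0874.

$117,163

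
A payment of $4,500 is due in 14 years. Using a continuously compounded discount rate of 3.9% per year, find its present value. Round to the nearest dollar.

P = A·e^(−rt) = 4,500·e^(−0.546).
e^(−0.546) ≈ 0.5792622314, so P ≈ 2,606.6800.

$2,607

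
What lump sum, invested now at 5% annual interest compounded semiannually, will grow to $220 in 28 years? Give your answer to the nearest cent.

Periodic rate = 5%/2 = 0.025; 56 periods.
P = 220/(1 + 0.025)^56 ≈ 220/3.98599236 ≈ 55.1933.

$55.19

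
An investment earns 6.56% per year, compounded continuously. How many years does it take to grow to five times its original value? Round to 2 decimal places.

e^(0.0656t) = 5, so 0.0656t = ln 5 ≈ 1.6094.
t ≈ 1.6094/0.0656 ≈ 24.5341.

24.53 years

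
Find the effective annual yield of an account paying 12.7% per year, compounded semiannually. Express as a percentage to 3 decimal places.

EAR = (1 + 12.7%/2)^2 − 1 = (1 + 0.0635)^2 − 1.
(1 + 0.0635)^2 ≈ 1.131032, so EAR ≈ 13.10322%.

13.103%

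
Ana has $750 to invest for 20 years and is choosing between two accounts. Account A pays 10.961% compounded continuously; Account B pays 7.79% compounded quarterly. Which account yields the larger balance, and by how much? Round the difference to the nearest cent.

Account A, by $3,207.13

A: e^(0.10961·20) = e^2.1922 ≈ 8.954892223, so 750 × 8.954892223 ≈ 6,716.1692.
B: (1 + 0.019475)^80 ≈ 4.678713189, so 750 × 4.678713189 ≈ 3,509.0349.
Difference ≈ 3,207.1343 in favor of A.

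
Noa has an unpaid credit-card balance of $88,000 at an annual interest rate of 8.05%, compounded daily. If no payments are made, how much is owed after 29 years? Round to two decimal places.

$908,304.27

Growth factor = (1 + 0.0805/365)^10585 ≈ 10.3216393921.
A ≈ 88,000 × 10.3216393921 ≈ 908,304.2665.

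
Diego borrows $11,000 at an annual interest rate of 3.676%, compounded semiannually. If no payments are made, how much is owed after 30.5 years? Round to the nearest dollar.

Periodic rate = 3.676%/2 = 0.01838; periods = 2·30.5 = 61.
A = 11,000·(1 + 0.01838)^61 ≈ 11,000·3.0373969877 ≈ 33,411.3669.

$33,411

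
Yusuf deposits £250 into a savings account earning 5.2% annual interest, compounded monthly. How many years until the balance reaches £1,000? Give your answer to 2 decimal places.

26.72 years

(1 + 0.00433333)^(12t) = 1,000/250 = 4.
12t·ln(1 + 0.00433333) = ln(4); 12t = 1.3863/0.00432397 ≈ 320.6067.
t ≈ 26.7172 years.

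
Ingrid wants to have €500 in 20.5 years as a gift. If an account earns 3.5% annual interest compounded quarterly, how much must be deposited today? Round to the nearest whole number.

€245

Growth factor = (1 + 0.00875)^82 ≈ 2.0429179.
P = 500/2.0429179 ≈ 244.7480.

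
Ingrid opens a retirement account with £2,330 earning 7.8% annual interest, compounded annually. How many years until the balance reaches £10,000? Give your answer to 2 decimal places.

(1 + 0.078)^t = 10,000/2,330 = 4.2918.
t·ln(1 + 0.078) = ln(4.2918); t = 1.4567/0.0751075 ≈ 19.3951.

19.40 years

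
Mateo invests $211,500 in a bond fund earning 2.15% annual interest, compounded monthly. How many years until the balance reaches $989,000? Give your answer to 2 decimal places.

(1 + 0.00179167)^(12t) = 989,000/211,500 = 4.6761.
12t·ln(1 + 0.00179167) = ln(4.6761); 12t = 1.5425/0.00179006 ≈ 861.6841.
t ≈ 71.8070 years.

71.81 years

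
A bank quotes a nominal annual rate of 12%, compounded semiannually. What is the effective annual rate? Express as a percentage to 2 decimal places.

One year is 2 periods at 0.06 each: (1 + 0.06)^2 ≈ 1.1236.
EAR = 1.1236 − 1 ≈ 12.36000%.

12.36%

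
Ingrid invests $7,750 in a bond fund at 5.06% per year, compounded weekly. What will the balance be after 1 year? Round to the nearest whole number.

$8,152

Growth factor = (1 + 0.0506/52)^52 ≈ 1.051876169.
A ≈ 7,750 × 1.051876169 ≈ 8,152.0403.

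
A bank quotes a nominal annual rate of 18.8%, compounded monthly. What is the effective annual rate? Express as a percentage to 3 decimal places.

EAR = (1 + 18.8%/12)^12 − 1 = (1 + 0.0156667)^12 − 1.
(1 + 0.0156667)^12 ≈ 1.205076, so EAR ≈ 20.50759%.

20.508%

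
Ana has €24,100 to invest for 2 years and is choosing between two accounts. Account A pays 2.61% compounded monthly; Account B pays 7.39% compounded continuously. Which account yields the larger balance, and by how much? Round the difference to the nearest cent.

A: (1 + 0.002175)^24 ≈ 1.0535267175, so 24,100 × 1.0535267175 ≈ 25,389.9939.
B: e^(0.0739·2) = e^0.1478 ≈ 1.159281017, so 24,100 × 1.159281017 ≈ 27,938.6725.
Difference ≈ 2,548.6786 in favor of B.

Account B, by €2,548.68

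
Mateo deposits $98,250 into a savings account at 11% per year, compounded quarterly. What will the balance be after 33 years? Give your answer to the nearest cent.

Periodic rate = 11%/4 = 0.0275; periods = 4·33 = 132.
A = 98,250·(1 + 0.0275)^132 ≈ 98,250·35.90886120464 ≈ 3,528,045.6134.

$3,528,045.61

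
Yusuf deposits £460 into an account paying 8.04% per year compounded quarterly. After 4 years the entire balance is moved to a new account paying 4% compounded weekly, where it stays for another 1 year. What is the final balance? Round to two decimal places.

£658.27

Phase 1: 460·(1 + 0.0201)^16 ≈ 632.4727.
Phase 2: 632.4727·(1 + 0.04/52)^52 ≈ 658.2743.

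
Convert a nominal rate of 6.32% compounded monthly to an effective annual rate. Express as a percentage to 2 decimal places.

6.51%

One year is 12 periods at 0.00526667 each: (1 + 0.00526667)^12 ≈ 1.065063.
EAR = 1.065063 − 1 ≈ 6.50632%.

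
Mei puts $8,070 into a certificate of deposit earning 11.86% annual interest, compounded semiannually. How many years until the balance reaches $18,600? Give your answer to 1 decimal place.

7.2 years

We need (1 + 0.0593)^(2t) = 2.3048, so 2t = ln 2.3048 / ln 1.0593 ≈ 14.4946.
t ≈ 14.4946/2 = 7.2473 years.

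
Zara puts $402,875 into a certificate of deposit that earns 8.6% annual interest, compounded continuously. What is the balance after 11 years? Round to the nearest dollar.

A = P·e^(rt) = 402,875·e^(0.086·11) = 402,875·e^0.946.
e^0.946 ≈ 2.575387478803, so A ≈ 1,037,559.2305.

$1,037,559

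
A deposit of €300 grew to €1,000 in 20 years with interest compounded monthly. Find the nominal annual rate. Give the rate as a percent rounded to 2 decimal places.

6.03%

The 240-period growth factor is 1,000/300 = 3.33333.
r/12 = 3.33333^(1/240) − 1 ≈ 0.00502916, so r ≈ 12·0.00502916 = 6.03499%.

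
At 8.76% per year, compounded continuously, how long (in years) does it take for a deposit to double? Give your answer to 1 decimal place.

7.9 years

e^(0.0876t) = 2, so 0.0876t = ln 2 ≈ 0.69315.
t ≈ 0.69315/0.0876 ≈ 7.9126.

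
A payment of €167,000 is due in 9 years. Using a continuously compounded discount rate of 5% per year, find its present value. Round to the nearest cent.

€106,483.90

P = A·e^(−rt) = 167,000·e^(−0.45).
e^(−0.45) ≈ 0.637628151622, so P ≈ 106,483.9013.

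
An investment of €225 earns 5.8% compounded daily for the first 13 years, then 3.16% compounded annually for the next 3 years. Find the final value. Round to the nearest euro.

€525

Phase 1: 225·(1 + 0.058/365)^4745 ≈ 478.2055.
Phase 2: 478.2055·(1 + 0.0316)^3 ≈ 524.9870.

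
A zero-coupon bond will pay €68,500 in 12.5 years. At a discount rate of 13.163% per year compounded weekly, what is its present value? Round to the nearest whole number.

€13,244

Growth factor = (1 + 0.13163/52)^650 ≈ 5.1721889881.
P = 68,500/5.1721889881 ≈ 13,243.9089.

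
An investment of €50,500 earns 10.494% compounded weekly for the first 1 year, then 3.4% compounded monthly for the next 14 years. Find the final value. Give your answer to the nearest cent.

€90,209.48

After 1 years at 10.494%: 50,500 × 1.1105265295 ≈ 56,081.5897.
Then 14 years at 3.4%: 56,081.5897 × 1.6085400039 ≈ 90,209.4806.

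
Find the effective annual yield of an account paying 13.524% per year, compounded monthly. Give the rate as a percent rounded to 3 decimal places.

14.395%

EAR = (1 + 13.524%/12)^12 − 1 = (1 + 0.01127)^12 − 1.
(1 + 0.01127)^12 ≈ 1.143946, so EAR ≈ 14.39459%.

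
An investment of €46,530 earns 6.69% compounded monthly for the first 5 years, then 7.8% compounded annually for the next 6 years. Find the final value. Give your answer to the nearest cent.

€101,932.73

Phase 1: 46,530·(1 + 0.005575)^60 ≈ 64,953.2836.
Phase 2: 64,953.2836·(1 + 0.078)^6 ≈ 101,932.7348.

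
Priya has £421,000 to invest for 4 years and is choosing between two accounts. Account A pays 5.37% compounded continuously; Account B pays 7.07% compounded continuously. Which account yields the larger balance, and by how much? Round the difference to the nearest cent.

Account B, by £36,722.07

Account A growth factor: e^(0.0537·4) = e^0.2148 ≈ 1.23961394938; balance ≈ 521,877.4727.
Account B growth factor: e^(0.0707·4) = e^0.2828 ≈ 1.32683976733; balance ≈ 558,599.5420.
Account B is larger by 36,722.0694.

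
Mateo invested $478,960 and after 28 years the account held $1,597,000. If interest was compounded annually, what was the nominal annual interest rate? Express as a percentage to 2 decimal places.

(1 + r)^28 = 1,597,000/478,960 = 3.33431.
1 + r = 3.33431^(1/28) ≈ 1.043948, so r ≈ 0.0439478.
r ≈ 4.39478%.

4.39%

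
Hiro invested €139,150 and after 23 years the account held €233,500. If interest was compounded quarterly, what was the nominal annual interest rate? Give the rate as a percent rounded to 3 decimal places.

(1 + r/4)^92 = 233,500/139,150 = 1.67805.
1 + r/4 = 1.67805^(1/92) ≈ 1.005642, so r/4 ≈ 0.00564227.
r ≈ 4·0.00564227 = 2.25691%.

2.257%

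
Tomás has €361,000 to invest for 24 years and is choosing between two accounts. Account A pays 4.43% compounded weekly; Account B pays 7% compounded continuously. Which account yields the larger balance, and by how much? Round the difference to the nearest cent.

Account B, by €892,119.13

A: (1 + 0.0443/52)^1248 ≈ 2.894311835265, so 361,000 × 2.894311835265 ≈ 1,044,846.5725.
B: e^(0.07·24) = e^1.68 ≈ 5.365555971122, so 361,000 × 5.365555971122 ≈ 1,936,965.7056.
Difference ≈ 892,119.1330 in favor of B.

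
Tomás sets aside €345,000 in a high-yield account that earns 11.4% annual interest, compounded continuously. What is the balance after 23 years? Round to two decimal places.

€4,748,311.77

A = P·e^(rt) = 345,000·e^(0.114·23) = 345,000·e^2.622.
e^2.622 ≈ 13.76322252202, so A ≈ 4,748,311.7701.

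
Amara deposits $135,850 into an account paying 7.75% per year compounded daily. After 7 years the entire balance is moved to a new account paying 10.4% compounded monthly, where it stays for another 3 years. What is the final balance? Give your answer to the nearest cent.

$318,827.28

Phase 1: 135,850·(1 + 0.0775/365)^2555 ≈ 233,689.6025.
Phase 2: 233,689.6025·(1 + 0.104/12)^36 ≈ 318,827.2790.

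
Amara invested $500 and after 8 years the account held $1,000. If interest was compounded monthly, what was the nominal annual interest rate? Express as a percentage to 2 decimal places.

(1 + r/12)^96 = 1,000/500 = 2.
1 + r/12 = 2^(1/96) ≈ 1.007246, so r/12 ≈ 0.00724641.
r ≈ 12·0.00724641 = 8.69569%.

8.70%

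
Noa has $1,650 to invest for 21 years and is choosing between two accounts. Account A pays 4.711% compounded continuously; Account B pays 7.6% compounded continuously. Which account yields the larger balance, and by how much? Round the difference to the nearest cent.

Account A growth factor: e^(0.04711·21) = e^0.98931 ≈ 2.689378161; balance ≈ 4,437.4740.
Account B growth factor: e^(0.076·21) = e^1.596 ≈ 4.933259866; balance ≈ 8,139.8788.
Account B is larger by 3,702.4048.

Account B, by $3,702.40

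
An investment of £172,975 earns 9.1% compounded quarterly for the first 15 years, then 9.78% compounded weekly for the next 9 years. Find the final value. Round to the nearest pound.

£1,607,162

After 15 years at 9.1%: 172,975 × 3.856286484041 ≈ 667,041.1546.
Then 9 years at 9.78%: 667,041.1546 × 2.409389292628 ≈ 1,607,161.8156.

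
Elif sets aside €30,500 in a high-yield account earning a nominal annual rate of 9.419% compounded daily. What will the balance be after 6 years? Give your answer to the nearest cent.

Growth factor = (1 + 0.09419/365)^2190 ≈ 1.7595658351.
A ≈ 30,500 × 1.7595658351 ≈ 53,666.7580.

€53,666.76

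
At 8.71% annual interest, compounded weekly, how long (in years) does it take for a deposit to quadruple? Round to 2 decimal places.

(1 + 0.001675)^(52t) = 4.
52t = ln 4 / ln(1 + 0.001675) ≈ 1.3863/0.0016736 ≈ 828.3314.
t ≈ 15.9294.

15.93 years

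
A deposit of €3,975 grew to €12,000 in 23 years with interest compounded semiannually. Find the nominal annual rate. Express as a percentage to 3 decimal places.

4.862%

The 46-period growth factor is 12,000/3,975 = 3.01887.
r/2 = 3.01887^(1/46) − 1 ≈ 0.02431, so r ≈ 2·0.02431 = 4.86199%.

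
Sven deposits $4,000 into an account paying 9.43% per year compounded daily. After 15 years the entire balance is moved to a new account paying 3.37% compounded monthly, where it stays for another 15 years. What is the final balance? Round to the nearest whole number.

Phase 1: 4,000·(1 + 0.0943/365)^5475 ≈ 16,454.7085.
Phase 2: 16,454.7085·(1 + 0.0337/12)^180 ≈ 27,259.5301.

$27,260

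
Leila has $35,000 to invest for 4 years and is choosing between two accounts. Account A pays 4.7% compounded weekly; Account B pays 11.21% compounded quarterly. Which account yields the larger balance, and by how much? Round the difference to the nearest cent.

Account B, by $12,230.59

Account A growth factor: (1 + 0.047/52)^208 ≈ 1.206731047; balance ≈ 42,235.5866.
Account B growth factor: (1 + 0.028025)^16 ≈ 1.5561763781; balance ≈ 54,466.1732.
Account B is larger by 12,230.5866.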